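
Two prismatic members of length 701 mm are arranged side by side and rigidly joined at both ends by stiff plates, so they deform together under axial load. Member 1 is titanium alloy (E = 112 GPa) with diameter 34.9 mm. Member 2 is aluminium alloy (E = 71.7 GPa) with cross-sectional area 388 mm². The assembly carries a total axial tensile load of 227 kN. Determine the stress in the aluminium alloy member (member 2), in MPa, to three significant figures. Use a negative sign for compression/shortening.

A_1 = 956.6 mm².
Equal strain + equilibrium ⇒ each member carries load in proportion to AE: A₁E₁ = 107100000 N, A₂E₂ = 27820000 N, ΣAE = 135000000 N.
σ₂ = P·E₂/ΣAE = 227000·71700/135000000 = 120.6 MPa.

121 MPa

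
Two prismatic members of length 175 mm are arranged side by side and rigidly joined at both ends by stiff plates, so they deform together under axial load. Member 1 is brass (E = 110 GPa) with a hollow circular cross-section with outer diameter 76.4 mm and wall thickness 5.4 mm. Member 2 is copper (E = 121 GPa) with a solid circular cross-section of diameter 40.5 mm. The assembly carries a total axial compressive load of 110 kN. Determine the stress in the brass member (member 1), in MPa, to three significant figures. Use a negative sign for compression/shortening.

A_1 = 1204 mm².
A_2 = 1288 mm².
Equal strain + equilibrium ⇒ each member carries load in proportion to AE: A₁E₁ = 132500000 N, A₂E₂ = 155900000 N, ΣAE = 288400000 N.
σ₁ = P·E₁/ΣAE = -110000·110000/288400000 = -41.96 MPa.

-42.0 MPa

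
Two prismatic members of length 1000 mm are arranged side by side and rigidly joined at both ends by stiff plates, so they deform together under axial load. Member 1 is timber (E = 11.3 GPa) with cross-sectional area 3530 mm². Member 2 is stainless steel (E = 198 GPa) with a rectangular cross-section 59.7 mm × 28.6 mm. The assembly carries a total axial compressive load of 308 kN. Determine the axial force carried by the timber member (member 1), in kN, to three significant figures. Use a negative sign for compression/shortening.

-32.5 kN

A_2 = 1707 mm².
Equal strain + equilibrium ⇒ each member carries load in proportion to AE: A₁E₁ = 39890000 N, A₂E₂ = 338100000 N, ΣAE = 378000000 N.
F₁ = P·A₁E₁/ΣAE = -308000·39890000/378000000 = -32510 N.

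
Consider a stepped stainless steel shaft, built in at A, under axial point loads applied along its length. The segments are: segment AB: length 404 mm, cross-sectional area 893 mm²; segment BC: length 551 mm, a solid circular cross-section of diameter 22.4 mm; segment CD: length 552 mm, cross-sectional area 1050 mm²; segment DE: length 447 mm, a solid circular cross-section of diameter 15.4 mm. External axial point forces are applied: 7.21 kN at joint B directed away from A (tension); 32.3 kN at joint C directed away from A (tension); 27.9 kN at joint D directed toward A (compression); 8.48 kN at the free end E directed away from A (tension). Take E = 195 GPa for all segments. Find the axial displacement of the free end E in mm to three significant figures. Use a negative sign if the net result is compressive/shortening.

0.191 mm

Internal axial forces (sectioning from the free end, tension +): N_DE = 8.48 kN, N_CD = -19.42 kN, N_BC = 12.88 kN, N_AB = 20.09 kN.
A_BC = 394.1 mm².
A_DE = 186.3 mm².
δ_AB = 20090·404/(893·195000) = 0.04661 mm
δ_BC = 12880·551/(394.1·195000) = 0.09235 mm
δ_CD = -19420·552/(1050·195000) = -0.05236 mm
δ_DE = 8480·447/(186.3·195000) = 0.1044 mm
δ = Σδ_i = 0.191 mm.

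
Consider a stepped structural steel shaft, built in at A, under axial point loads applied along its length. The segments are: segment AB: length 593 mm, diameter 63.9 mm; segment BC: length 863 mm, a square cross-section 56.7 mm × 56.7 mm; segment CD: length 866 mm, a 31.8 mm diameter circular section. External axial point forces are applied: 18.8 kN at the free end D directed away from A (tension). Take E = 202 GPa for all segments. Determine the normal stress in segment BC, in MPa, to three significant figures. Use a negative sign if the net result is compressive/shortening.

Internal axial forces (sectioning from the free end, tension +): N_CD = 18.8 kN, N_BC = 18.8 kN, N_AB = 18.8 kN.
A_BC = 3215 mm².
σ_BC = N_BC/A_BC = 18800/3215 = 5.848 MPa.

5.85 MPa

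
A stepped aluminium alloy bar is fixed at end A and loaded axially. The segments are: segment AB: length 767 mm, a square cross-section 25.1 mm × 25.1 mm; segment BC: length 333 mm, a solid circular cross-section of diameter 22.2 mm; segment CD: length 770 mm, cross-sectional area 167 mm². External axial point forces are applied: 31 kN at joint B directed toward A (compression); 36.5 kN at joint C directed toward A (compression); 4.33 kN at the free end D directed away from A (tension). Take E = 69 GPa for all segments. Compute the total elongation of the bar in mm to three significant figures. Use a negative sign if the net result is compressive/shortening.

-1.23 mm

Internal axial forces (sectioning from the free end, tension +): N_CD = 4.33 kN, N_BC = -32.17 kN, N_AB = -63.17 kN.
A_AB = 630 mm².
A_BC = 387.1 mm².
δ_AB = -63170·767/(630·69000) = -1.115 mm
δ_BC = -32170·333/(387.1·69000) = -0.4011 mm
δ_CD = 4330·770/(167·69000) = 0.2893 mm
δ = Σδ_i = -1.226 mm.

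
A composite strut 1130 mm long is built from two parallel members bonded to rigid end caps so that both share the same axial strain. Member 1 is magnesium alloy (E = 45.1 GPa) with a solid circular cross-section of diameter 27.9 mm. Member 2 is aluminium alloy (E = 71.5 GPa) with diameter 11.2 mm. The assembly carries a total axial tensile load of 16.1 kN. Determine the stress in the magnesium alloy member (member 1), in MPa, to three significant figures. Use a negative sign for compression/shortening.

21.0 MPa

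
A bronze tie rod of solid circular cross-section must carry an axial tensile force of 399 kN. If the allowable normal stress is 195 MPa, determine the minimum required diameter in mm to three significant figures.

Required area A ≥ P/σ_allow = 399000/195 = 2046 mm².
For a solid circular section, d ≥ √(4A/π) = 51.04 mm.

51.0 mm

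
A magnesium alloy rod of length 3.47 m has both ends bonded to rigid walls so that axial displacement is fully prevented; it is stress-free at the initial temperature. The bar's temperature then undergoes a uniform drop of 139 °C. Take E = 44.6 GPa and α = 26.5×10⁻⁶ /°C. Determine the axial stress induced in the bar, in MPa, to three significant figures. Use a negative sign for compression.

Free thermal expansion αLΔT = 26.5e-6 · 3470 · -139 = -12.78 mm.
The walls impose strain ε = −(-12.78)/3470 = 3.6835e-03; σ = Eε = 44600 · 3.6835e-03 = 164.3 MPa.

164 MPa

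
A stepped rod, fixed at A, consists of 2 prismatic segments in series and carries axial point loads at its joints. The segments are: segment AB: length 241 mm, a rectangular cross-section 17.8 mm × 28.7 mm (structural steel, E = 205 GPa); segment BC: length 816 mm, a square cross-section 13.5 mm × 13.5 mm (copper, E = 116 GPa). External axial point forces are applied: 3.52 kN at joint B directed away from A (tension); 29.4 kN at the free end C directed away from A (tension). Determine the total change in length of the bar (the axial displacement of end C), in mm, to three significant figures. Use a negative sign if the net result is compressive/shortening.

Internal axial forces (sectioning from the free end, tension +): N_BC = 29.4 kN, N_AB = 32.92 kN.
A_AB = 510.9 mm².
A_BC = 182.2 mm².
δ_AB = 32920·241/(510.9·205000) = 0.07576 mm
δ_BC = 29400·816/(182.2·116000) = 1.135 mm
δ = Σδ_i = 1.211 mm.

1.21 mm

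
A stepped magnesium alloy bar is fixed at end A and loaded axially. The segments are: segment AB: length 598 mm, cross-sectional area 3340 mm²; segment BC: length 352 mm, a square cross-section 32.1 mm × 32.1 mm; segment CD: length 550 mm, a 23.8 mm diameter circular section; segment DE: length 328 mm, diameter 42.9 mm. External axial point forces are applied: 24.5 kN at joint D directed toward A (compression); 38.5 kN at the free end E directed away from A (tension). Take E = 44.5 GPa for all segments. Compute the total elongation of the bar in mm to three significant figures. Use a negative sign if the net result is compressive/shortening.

0.749 mm

Internal axial forces (sectioning from the free end, tension +): N_DE = 38.5 kN, N_CD = 14 kN, N_BC = 14 kN, N_AB = 14 kN.
A_BC = 1030 mm².
A_CD = 444.9 mm².
A_DE = 1445 mm².
δ_AB = 14000·598/(3340·44500) = 0.05633 mm
δ_BC = 14000·352/(1030·44500) = 0.1075 mm
δ_CD = 14000·550/(444.9·44500) = 0.3889 mm
δ_DE = 38500·328/(1445·44500) = 0.1963 mm
δ = Σδ_i = 0.7491 mm.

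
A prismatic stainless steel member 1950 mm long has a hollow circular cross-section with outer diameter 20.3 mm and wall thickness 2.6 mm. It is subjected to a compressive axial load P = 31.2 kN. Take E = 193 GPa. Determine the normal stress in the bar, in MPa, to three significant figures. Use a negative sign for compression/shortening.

A = 144.6 mm².
σ = N/A = -31200/144.6 = -215.8 MPa.

-216 MPa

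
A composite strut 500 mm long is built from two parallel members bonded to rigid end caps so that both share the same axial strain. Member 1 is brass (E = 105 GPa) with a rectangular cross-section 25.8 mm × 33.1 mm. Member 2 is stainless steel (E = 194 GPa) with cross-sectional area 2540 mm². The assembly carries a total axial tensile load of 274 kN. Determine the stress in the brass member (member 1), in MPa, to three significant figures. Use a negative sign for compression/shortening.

A_1 = 854 mm².
Equal strain + equilibrium ⇒ each member carries load in proportion to AE: A₁E₁ = 89670000 N, A₂E₂ = 492800000 N, ΣAE = 582400000 N.
σ₁ = P·E₁/ΣAE = 274000·105000/582400000 = 49.4 MPa.

49.4 MPa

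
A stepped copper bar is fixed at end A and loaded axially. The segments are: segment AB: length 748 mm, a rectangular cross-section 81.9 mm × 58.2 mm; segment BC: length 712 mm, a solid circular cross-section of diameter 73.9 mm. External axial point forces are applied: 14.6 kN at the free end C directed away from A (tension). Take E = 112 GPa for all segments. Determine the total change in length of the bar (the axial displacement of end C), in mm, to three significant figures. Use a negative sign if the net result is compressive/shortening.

Internal axial forces (sectioning from the free end, tension +): N_BC = 14.6 kN, N_AB = 14.6 kN.
A_AB = 4767 mm².
A_BC = 4289 mm².
δ_AB = 14600·748/(4767·112000) = 0.02046 mm
δ_BC = 14600·712/(4289·112000) = 0.02164 mm
δ = Σδ_i = 0.0421 mm.

0.0421 mm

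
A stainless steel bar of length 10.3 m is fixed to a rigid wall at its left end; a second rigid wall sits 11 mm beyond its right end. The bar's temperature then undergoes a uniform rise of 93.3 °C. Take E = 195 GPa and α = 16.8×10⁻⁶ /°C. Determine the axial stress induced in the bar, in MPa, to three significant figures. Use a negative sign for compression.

Free thermal expansion αLΔT = 16.8e-6 · 10300 · 93.3 = 16.14 mm.
The walls engage after the gap closes; constrained expansion = 16.14 − 11 = 5.145 mm.
The walls impose strain ε = −(5.145)/10300 = -4.9948e-04; σ = Eε = 195000 · -4.9948e-04 = -97.4 MPa.

-97.4 MPa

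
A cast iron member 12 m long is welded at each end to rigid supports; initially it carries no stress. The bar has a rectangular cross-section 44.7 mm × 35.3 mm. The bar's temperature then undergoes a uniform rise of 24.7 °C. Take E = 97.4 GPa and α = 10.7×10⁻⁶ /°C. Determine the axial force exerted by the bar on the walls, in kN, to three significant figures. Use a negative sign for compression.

-40.6 kN

Free thermal expansion αLΔT = 10.7e-6 · 12000 · 24.7 = 3.171 mm.
The walls impose strain ε = −(3.171)/12000 = -2.6429e-04; σ = Eε = 97400 · -2.6429e-04 = -25.74 MPa.
Wall reaction R = σ·A = -25.74·1578 = -40620 N = -40.62 kN.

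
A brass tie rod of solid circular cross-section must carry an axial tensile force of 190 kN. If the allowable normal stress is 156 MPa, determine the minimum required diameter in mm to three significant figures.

Required area A ≥ P/σ_allow = 190000/156 = 1218 mm².
For a solid circular section, d ≥ √(4A/π) = 39.38 mm.

39.4 mm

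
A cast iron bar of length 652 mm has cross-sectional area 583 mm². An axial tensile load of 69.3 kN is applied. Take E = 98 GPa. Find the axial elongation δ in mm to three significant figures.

δ_mech = NL/(AE) = 69300·652/(583·98000) = 0.7908 mm.

0.791 mm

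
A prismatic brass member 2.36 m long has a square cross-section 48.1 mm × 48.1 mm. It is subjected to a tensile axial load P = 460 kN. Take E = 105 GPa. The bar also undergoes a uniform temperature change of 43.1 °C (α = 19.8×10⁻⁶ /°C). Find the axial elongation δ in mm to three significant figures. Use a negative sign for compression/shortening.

A = 2314 mm².
δ_mech = NL/(AE) = 460000·2360/(2314·105000) = 4.469 mm.
δ_thermal = αLΔT = 19.8e-6·2360·43.1 = 2.014 mm.
δ = δ_mech + δ_thermal = 6.483 mm.

6.48 mm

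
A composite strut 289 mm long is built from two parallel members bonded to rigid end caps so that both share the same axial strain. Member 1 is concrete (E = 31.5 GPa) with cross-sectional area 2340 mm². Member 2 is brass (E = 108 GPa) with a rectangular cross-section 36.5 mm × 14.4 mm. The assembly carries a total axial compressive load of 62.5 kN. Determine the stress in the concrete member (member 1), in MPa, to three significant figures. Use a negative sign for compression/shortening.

A_2 = 525.6 mm².
Equal strain + equilibrium ⇒ each member carries load in proportion to AE: A₁E₁ = 73710000 N, A₂E₂ = 56760000 N, ΣAE = 130500000 N.
σ₁ = P·E₁/ΣAE = -62500·31500/130500000 = -15.09 MPa.

-15.1 MPa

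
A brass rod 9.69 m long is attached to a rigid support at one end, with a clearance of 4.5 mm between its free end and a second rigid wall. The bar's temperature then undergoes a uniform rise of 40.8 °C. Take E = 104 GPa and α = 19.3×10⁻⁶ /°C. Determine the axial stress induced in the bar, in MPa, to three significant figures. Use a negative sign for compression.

Free thermal expansion αLΔT = 19.3e-6 · 9690 · 40.8 = 7.63 mm.
The walls engage after the gap closes; constrained expansion = 7.63 − 4.5 = 3.13 mm.
The walls impose strain ε = −(3.13)/9690 = -3.2304e-04; σ = Eε = 104000 · -3.2304e-04 = -33.6 MPa.

-33.6 MPa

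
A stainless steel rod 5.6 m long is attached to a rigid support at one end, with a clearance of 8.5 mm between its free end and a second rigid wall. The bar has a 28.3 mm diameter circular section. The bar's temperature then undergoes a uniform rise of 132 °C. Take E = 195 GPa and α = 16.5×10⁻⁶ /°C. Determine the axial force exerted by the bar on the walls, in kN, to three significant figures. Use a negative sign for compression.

-81.0 kN

Free thermal expansion αLΔT = 16.5e-6 · 5600 · 132 = 12.2 mm.
The walls engage after the gap closes; constrained expansion = 12.2 − 8.5 = 3.697 mm.
The walls impose strain ε = −(3.697)/5600 = -6.6014e-04; σ = Eε = 195000 · -6.6014e-04 = -128.7 MPa.
Wall reaction R = σ·A = -128.7·629 = -80970 N = -80.97 kN.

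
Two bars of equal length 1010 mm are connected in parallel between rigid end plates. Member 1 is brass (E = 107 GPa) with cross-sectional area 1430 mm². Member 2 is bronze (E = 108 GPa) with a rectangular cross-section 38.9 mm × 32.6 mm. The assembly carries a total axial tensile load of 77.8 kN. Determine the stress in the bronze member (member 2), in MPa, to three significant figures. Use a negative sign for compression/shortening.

A_2 = 1268 mm².
Equal strain + equilibrium ⇒ each member carries load in proportion to AE: A₁E₁ = 153000000 N, A₂E₂ = 137000000 N, ΣAE = 290000000 N.
σ₂ = P·E₂/ΣAE = 77800·108000/290000000 = 28.98 MPa.

29.0 MPa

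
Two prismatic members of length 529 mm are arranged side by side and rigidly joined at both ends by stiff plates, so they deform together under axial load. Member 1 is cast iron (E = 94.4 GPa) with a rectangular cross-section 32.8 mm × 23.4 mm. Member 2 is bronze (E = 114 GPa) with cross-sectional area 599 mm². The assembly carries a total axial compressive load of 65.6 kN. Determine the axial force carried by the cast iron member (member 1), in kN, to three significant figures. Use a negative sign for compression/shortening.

-33.8 kN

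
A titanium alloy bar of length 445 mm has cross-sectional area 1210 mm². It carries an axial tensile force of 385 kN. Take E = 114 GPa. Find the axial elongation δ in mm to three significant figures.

1.24 mm

δ_mech = NL/(AE) = 385000·445/(1210·114000) = 1.242 mm.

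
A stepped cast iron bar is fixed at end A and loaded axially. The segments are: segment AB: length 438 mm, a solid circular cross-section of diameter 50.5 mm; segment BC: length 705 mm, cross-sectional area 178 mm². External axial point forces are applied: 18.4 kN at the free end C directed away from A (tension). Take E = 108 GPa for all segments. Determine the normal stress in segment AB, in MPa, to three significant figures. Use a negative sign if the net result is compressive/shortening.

Internal axial forces (sectioning from the free end, tension +): N_BC = 18.4 kN, N_AB = 18.4 kN.
A_AB = 2003 mm².
σ_AB = N_AB/A_AB = 18400/2003 = 9.186 MPa.

9.19 MPa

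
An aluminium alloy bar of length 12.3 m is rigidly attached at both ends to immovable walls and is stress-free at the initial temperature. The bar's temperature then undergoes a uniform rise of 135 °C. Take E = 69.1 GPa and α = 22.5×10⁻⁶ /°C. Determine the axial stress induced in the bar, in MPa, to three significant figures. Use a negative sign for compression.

Free thermal expansion αLΔT = 22.5e-6 · 12300 · 135 = 37.36 mm.
The walls impose strain ε = −(37.36)/12300 = -3.0375e-03; σ = Eε = 69100 · -3.0375e-03 = -209.9 MPa.

-210 MPa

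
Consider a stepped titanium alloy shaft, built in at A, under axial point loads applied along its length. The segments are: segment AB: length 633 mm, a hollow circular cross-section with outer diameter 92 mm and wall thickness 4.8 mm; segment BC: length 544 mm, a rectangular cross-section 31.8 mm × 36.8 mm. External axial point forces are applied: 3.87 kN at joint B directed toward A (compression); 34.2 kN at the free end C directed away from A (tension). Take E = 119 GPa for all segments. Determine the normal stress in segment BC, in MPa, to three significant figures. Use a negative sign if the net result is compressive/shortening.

29.2 MPa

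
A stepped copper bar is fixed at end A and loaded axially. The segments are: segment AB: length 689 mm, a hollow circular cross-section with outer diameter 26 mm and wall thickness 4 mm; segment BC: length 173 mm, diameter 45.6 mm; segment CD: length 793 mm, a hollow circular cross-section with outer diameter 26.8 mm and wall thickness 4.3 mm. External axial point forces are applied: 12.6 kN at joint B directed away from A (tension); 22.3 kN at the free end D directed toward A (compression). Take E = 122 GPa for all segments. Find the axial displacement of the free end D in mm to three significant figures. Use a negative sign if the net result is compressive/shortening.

Internal axial forces (sectioning from the free end, tension +): N_CD = -22.3 kN, N_BC = -22.3 kN, N_AB = -9.7 kN.
A_AB = 276.5 mm².
A_BC = 1633 mm².
A_CD = 303.9 mm².
δ_AB = -9700·689/(276.5·122000) = -0.1982 mm
δ_BC = -22300·173/(1633·122000) = -0.01936 mm
δ_CD = -22300·793/(303.9·122000) = -0.4769 mm
δ = Σδ_i = -0.6944 mm.

-0.694 mm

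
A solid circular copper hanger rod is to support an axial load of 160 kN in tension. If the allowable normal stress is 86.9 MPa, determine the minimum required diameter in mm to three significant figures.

Required area A ≥ P/σ_allow = 160000/86.9 = 1841 mm².
For a solid circular section, d ≥ √(4A/π) = 48.42 mm.

48.4 mm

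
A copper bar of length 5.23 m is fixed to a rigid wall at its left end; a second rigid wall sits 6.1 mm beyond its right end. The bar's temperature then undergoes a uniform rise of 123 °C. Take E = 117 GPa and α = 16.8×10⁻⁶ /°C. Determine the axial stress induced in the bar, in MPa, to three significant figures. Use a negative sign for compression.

Free thermal expansion αLΔT = 16.8e-6 · 5230 · 123 = 10.81 mm.
The walls engage after the gap closes; constrained expansion = 10.81 − 6.1 = 4.707 mm.
The walls impose strain ε = −(4.707)/5230 = -9.0005e-04; σ = Eε = 117000 · -9.0005e-04 = -105.3 MPa.

-105 MPa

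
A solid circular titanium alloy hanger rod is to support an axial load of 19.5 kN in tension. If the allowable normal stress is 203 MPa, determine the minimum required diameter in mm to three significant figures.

11.1 mm

Required area A ≥ P/σ_allow = 19500/203 = 96.06 mm².
For a solid circular section, d ≥ √(4A/π) = 11.06 mm.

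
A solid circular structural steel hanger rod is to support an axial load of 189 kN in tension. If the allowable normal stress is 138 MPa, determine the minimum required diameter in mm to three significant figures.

Required area A ≥ P/σ_allow = 189000/138 = 1370 mm².
For a solid circular section, d ≥ √(4A/π) = 41.76 mm.

41.8 mm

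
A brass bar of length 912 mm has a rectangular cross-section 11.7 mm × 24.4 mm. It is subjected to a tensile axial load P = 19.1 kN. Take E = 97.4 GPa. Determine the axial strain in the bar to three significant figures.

A = 285.5 mm².
σ = N/A = 66.9 MPa; ε = σ/E = 66.9/97400 = 6.869e-04.

6.87e-04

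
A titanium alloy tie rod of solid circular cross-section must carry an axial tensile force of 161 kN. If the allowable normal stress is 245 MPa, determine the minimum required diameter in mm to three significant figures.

Required area A ≥ P/σ_allow = 161000/245 = 657.1 mm².
For a solid circular section, d ≥ √(4A/π) = 28.93 mm.

28.9 mm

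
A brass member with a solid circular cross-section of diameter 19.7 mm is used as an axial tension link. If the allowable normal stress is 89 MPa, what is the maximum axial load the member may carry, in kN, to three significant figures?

27.1 kN

A = 304.8 mm².
P_max = σ_allow · A = 89 · 304.8 = 27130 N = 27.13 kN.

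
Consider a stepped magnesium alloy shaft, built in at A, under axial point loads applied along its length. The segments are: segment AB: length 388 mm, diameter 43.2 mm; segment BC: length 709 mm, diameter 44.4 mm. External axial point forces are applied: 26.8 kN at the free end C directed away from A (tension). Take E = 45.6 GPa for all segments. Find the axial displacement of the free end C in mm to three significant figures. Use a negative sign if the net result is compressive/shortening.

Internal axial forces (sectioning from the free end, tension +): N_BC = 26.8 kN, N_AB = 26.8 kN.
A_AB = 1466 mm².
A_BC = 1548 mm².
δ_AB = 26800·388/(1466·45600) = 0.1556 mm
δ_BC = 26800·709/(1548·45600) = 0.2691 mm
δ = Σδ_i = 0.4247 mm.

0.425 mm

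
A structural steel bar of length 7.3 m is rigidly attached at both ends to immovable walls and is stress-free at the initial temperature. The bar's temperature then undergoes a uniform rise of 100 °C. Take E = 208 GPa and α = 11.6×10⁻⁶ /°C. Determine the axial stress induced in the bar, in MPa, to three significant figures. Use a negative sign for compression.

-241 MPa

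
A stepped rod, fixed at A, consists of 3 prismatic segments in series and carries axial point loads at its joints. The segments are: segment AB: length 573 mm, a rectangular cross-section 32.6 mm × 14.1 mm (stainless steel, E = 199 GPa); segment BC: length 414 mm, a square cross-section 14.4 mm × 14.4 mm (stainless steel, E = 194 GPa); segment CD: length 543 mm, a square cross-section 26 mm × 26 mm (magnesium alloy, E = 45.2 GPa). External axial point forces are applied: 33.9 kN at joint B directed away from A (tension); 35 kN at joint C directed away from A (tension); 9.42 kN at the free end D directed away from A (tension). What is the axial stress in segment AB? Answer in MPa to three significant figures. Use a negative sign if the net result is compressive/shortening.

170 MPa

Internal axial forces (sectioning from the free end, tension +): N_CD = 9.42 kN, N_BC = 44.42 kN, N_AB = 78.32 kN.
A_AB = 459.7 mm².
σ_AB = N_AB/A_AB = 78320/459.7 = 170.4 MPa.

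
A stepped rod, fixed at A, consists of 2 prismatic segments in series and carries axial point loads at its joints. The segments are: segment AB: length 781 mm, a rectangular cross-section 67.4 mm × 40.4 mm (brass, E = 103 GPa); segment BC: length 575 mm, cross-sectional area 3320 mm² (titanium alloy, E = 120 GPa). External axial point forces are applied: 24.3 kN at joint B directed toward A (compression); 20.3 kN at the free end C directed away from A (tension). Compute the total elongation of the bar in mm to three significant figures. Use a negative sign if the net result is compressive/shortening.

Internal axial forces (sectioning from the free end, tension +): N_BC = 20.3 kN, N_AB = -4 kN.
A_AB = 2723 mm².
δ_AB = -4000·781/(2723·103000) = -0.01114 mm
δ_BC = 20300·575/(3320·120000) = 0.0293 mm
δ = Σδ_i = 0.01816 mm.

0.0182 mm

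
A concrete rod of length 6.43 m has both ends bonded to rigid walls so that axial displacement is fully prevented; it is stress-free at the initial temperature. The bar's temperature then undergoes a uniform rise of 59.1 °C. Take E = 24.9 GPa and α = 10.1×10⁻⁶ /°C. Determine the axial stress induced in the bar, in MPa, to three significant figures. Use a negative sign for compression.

Free thermal expansion αLΔT = 10.1e-6 · 6430 · 59.1 = 3.838 mm.
The walls impose strain ε = −(3.838)/6430 = -5.9691e-04; σ = Eε = 24900 · -5.9691e-04 = -14.86 MPa.

-14.9 MPa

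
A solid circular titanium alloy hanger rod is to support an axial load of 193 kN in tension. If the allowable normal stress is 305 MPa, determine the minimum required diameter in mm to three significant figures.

Required area A ≥ P/σ_allow = 193000/305 = 632.8 mm².
For a solid circular section, d ≥ √(4A/π) = 28.38 mm.

28.4 mm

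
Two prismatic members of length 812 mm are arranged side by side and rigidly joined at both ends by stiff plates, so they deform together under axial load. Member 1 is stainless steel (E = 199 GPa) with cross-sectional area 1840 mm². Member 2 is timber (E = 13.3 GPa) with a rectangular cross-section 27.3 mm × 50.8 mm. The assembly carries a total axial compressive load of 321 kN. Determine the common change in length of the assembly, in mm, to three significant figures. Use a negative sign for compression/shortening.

-0.678 mm

A_2 = 1387 mm².
Equal strain + equilibrium ⇒ each member carries load in proportion to AE: A₁E₁ = 366200000 N, A₂E₂ = 18440000 N, ΣAE = 384600000 N.
δ = PL/ΣAE = -321000·812/384600000 = -0.6777 mm.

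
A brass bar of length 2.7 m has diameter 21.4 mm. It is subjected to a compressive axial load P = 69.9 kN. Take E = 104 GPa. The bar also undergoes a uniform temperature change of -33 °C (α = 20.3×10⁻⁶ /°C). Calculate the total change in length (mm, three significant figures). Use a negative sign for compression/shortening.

A = 359.7 mm².
δ_mech = NL/(AE) = -69900·2700/(359.7·104000) = -5.045 mm.
δ_thermal = αLΔT = 20.3e-6·2700·-33 = -1.809 mm.
δ = δ_mech + δ_thermal = -6.854 mm.

-6.85 mm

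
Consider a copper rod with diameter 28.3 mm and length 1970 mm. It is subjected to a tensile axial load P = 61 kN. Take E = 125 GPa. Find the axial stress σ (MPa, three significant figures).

97.0 MPa

A = 629 mm².
σ = N/A = 61000/629 = 96.98 MPa.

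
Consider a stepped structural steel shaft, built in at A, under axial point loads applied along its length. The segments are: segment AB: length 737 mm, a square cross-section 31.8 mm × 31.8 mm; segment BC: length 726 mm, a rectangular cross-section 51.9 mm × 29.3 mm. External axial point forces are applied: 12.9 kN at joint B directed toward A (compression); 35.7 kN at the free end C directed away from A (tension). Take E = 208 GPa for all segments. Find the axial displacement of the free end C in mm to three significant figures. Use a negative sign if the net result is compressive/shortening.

0.162 mm

Internal axial forces (sectioning from the free end, tension +): N_BC = 35.7 kN, N_AB = 22.8 kN.
A_AB = 1011 mm².
A_BC = 1521 mm².
δ_AB = 22800·737/(1011·208000) = 0.07989 mm
δ_BC = 35700·726/(1521·208000) = 0.08194 mm
δ = Σδ_i = 0.1618 mm.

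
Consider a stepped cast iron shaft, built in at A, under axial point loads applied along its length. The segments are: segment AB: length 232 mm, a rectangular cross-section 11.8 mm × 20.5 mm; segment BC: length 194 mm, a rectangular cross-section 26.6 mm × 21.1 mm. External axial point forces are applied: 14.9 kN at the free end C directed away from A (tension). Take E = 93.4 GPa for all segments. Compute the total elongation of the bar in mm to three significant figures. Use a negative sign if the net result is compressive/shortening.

0.208 mm

Internal axial forces (sectioning from the free end, tension +): N_BC = 14.9 kN, N_AB = 14.9 kN.
A_AB = 241.9 mm².
A_BC = 561.3 mm².
δ_AB = 14900·232/(241.9·93400) = 0.153 mm
δ_BC = 14900·194/(561.3·93400) = 0.05514 mm
δ = Σδ_i = 0.2081 mm.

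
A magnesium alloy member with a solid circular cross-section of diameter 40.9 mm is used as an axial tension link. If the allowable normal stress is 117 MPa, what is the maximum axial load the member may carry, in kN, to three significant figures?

154 kN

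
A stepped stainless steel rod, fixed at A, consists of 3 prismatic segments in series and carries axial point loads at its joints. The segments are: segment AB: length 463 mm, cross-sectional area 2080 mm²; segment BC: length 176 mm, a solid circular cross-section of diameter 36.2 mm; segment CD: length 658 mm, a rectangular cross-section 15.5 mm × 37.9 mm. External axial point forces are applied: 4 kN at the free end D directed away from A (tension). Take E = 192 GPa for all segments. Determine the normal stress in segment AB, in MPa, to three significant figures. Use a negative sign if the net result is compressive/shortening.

Internal axial forces (sectioning from the free end, tension +): N_CD = 4 kN, N_BC = 4 kN, N_AB = 4 kN.
σ_AB = N_AB/A_AB = 4000/2080 = 1.923 MPa.

1.92 MPa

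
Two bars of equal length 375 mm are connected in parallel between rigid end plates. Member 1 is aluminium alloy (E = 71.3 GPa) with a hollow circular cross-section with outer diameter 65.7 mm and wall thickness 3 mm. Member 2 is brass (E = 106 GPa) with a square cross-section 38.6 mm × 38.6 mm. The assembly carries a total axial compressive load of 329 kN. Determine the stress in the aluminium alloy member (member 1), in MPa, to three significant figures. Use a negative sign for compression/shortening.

A_1 = 590.9 mm².
A_2 = 1490 mm².
Equal strain + equilibrium ⇒ each member carries load in proportion to AE: A₁E₁ = 42130000 N, A₂E₂ = 157900000 N, ΣAE = 200100000 N.
σ₁ = P·E₁/ΣAE = -329000·71300/200100000 = -117.2 MPa.

-117 MPa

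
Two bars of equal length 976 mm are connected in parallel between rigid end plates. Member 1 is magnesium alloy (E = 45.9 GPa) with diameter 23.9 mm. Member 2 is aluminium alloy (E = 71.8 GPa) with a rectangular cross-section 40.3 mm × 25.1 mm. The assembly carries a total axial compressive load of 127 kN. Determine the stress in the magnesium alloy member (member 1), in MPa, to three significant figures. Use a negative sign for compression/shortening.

-62.5 MPa

A_1 = 448.6 mm².
A_2 = 1012 mm².
Equal strain + equilibrium ⇒ each member carries load in proportion to AE: A₁E₁ = 20590000 N, A₂E₂ = 72630000 N, ΣAE = 93220000 N.
σ₁ = P·E₁/ΣAE = -127000·45900/93220000 = -62.53 MPa.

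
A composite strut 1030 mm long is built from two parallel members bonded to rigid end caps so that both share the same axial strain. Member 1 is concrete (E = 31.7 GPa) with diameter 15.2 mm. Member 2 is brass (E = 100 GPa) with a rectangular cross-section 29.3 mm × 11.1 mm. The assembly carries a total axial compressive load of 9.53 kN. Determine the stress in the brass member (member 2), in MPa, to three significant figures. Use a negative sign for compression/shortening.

-24.9 MPa

A_1 = 181.5 mm².
A_2 = 325.2 mm².
Equal strain + equilibrium ⇒ each member carries load in proportion to AE: A₁E₁ = 5752000 N, A₂E₂ = 32520000 N, ΣAE = 38280000 N.
σ₂ = P·E₂/ΣAE = -9530·100000/38280000 = -24.9 MPa.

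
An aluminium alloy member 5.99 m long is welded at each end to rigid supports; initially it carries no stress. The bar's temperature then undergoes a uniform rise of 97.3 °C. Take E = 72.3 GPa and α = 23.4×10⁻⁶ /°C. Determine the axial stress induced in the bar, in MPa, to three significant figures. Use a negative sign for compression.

-165 MPa

Free thermal expansion αLΔT = 23.4e-6 · 5990 · 97.3 = 13.64 mm.
The walls impose strain ε = −(13.64)/5990 = -2.2768e-03; σ = Eε = 72300 · -2.2768e-03 = -164.6 MPa.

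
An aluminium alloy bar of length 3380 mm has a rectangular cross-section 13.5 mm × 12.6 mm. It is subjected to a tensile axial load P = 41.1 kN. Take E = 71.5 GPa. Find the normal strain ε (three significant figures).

A = 170.1 mm².
σ = N/A = 241.6 MPa; ε = σ/E = 241.6/71500 = 3.379e-03.

0.00338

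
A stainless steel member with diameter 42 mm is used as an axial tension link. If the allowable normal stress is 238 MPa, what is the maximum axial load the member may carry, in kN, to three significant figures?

A = 1385 mm².
P_max = σ_allow · A = 238 · 1385 = 329700 N = 329.7 kN.

330 kN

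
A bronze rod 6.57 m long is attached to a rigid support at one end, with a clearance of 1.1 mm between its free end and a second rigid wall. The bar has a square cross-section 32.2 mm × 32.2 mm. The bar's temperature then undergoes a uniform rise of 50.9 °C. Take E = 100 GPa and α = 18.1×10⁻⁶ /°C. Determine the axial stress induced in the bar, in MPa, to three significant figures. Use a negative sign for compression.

-75.4 MPa

Free thermal expansion αLΔT = 18.1e-6 · 6570 · 50.9 = 6.053 mm.
The walls engage after the gap closes; constrained expansion = 6.053 − 1.1 = 4.953 mm.
The walls impose strain ε = −(4.953)/6570 = -7.5386e-04; σ = Eε = 100000 · -7.5386e-04 = -75.39 MPa.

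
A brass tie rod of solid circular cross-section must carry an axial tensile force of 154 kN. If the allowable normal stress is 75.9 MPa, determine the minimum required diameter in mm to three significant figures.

Required area A ≥ P/σ_allow = 154000/75.9 = 2029 mm².
For a solid circular section, d ≥ √(4A/π) = 50.83 mm.

50.8 mm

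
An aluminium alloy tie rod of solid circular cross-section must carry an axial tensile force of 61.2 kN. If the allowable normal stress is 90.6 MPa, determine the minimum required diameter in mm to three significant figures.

29.3 mm

Required area A ≥ P/σ_allow = 61200/90.6 = 675.5 mm².
For a solid circular section, d ≥ √(4A/π) = 29.33 mm.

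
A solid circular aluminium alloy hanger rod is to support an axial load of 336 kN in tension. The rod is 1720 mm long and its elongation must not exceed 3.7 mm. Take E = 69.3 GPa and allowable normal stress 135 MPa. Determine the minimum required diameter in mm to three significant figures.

56.3 mm

Required area A ≥ P/σ_allow = 336000/135 = 2489 mm².
For a solid circular section, d ≥ √(4A/π) = 56.29 mm.
Elongation limit: A ≥ PL/(Eδ_allow) = 336000·1720/(69300·3.7) = 2254 mm² ⇒ d ≥ 53.57 mm.
The stress limit governs.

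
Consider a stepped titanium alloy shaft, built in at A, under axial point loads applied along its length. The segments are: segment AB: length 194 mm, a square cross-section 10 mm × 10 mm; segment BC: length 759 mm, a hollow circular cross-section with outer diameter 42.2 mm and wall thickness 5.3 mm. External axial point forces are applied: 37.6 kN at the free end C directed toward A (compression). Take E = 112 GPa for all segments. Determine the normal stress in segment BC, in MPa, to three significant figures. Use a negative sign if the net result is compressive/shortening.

-61.2 MPa

Internal axial forces (sectioning from the free end, tension +): N_BC = -37.6 kN, N_AB = -37.6 kN.
A_BC = 614.4 mm².
σ_BC = N_BC/A_BC = -37600/614.4 = -61.2 MPa.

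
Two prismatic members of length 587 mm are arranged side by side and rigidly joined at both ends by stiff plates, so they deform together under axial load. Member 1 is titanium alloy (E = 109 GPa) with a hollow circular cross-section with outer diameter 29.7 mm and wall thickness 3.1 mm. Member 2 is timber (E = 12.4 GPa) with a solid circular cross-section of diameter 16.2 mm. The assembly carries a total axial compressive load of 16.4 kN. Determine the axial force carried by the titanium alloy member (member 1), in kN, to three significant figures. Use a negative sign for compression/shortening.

-15.0 kN

A_1 = 259.1 mm².
A_2 = 206.1 mm².
Equal strain + equilibrium ⇒ each member carries load in proportion to AE: A₁E₁ = 28240000 N, A₂E₂ = 2556000 N, ΣAE = 30790000 N.
F₁ = P·A₁E₁/ΣAE = -16400·28240000/30790000 = -15040 N.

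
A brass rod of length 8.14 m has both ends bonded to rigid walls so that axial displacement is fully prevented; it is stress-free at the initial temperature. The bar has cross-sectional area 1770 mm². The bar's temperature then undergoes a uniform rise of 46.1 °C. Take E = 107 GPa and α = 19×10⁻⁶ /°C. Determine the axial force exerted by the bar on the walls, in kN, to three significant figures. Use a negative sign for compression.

Free thermal expansion αLΔT = 19e-6 · 8140 · 46.1 = 7.13 mm.
The walls impose strain ε = −(7.13)/8140 = -8.7590e-04; σ = Eε = 107000 · -8.7590e-04 = -93.72 MPa.
Wall reaction R = σ·A = -93.72·1770 = -165900 N = -165.9 kN.

-166 kN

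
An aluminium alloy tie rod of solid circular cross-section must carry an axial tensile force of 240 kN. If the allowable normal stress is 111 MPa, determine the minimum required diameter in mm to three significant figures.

Required area A ≥ P/σ_allow = 240000/111 = 2162 mm².
For a solid circular section, d ≥ √(4A/π) = 52.47 mm.

52.5 mm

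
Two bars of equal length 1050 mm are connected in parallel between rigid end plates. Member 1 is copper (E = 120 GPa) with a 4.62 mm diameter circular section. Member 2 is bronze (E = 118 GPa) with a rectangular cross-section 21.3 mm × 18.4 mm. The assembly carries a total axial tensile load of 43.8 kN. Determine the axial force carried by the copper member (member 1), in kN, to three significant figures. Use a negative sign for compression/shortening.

A_1 = 16.76 mm².
A_2 = 391.9 mm².
Equal strain + equilibrium ⇒ each member carries load in proportion to AE: A₁E₁ = 2012000 N, A₂E₂ = 46250000 N, ΣAE = 48260000 N.
F₁ = P·A₁E₁/ΣAE = 43800·2012000/48260000 = 1826 N.

1.83 kN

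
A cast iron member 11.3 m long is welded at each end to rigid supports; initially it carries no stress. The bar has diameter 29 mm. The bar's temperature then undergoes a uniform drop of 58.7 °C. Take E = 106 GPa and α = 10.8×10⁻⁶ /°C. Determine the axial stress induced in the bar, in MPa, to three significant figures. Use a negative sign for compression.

Free thermal expansion αLΔT = 10.8e-6 · 11300 · -58.7 = -7.164 mm.
The walls impose strain ε = −(-7.164)/11300 = 6.3396e-04; σ = Eε = 106000 · 6.3396e-04 = 67.2 MPa.

67.2 MPa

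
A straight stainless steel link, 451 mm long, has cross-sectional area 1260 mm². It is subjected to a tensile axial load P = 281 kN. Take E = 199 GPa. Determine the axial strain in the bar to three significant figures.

0.00112

σ = N/A = 223 MPa; ε = σ/E = 223/199000 = 1.121e-03.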